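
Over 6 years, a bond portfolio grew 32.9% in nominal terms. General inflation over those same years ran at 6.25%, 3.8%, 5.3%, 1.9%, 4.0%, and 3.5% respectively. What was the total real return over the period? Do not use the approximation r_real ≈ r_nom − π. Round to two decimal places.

Cumulative inflation factor: 1.0625 × 1.038 × 1.053 × 1.019 × 1.040 × 1.035 ≈ 1.27380.
Nominal growth factor: 1.32900. Real growth factor = 1.32900 / 1.27380 ≈ 1.04333.
Total real return ≈ 4.3332%.

4.33%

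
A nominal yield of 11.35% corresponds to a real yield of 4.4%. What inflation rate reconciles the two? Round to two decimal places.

6.66%

From (1+r_nom) = (1+r_real)(1+π), we get 1+π = (1 + 11.35%)/(1 + 4.4%) = 1.1135/1.044 ≈ 1.06657.
So π ≈ 6.6571%.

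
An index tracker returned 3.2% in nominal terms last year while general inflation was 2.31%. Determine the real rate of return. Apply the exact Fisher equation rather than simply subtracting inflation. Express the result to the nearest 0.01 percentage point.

0.87%

Real return via the Fisher equation: (1 + 3.2%)/(1 + 2.31%) − 1 = 1.032/1.0231 − 1 ≈ 0.00870.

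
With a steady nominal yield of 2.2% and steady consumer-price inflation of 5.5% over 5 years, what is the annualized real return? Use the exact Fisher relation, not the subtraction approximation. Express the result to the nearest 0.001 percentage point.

-3.128%

With constant rates the annual real return is the same each year: (1+2.2%)/(1+5.5%) − 1 = -0.03128.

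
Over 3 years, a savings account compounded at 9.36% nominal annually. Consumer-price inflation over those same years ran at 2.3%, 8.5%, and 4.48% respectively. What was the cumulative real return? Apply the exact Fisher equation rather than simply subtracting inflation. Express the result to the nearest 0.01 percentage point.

12.78%

Cumulative inflation factor: 1.023 × 1.085 × 1.0448 ≈ 1.15968.
Nominal growth factor: 1.30790. Real growth factor = 1.30790 / 1.15968 ≈ 1.12781.
Total real return ≈ 12.7813%.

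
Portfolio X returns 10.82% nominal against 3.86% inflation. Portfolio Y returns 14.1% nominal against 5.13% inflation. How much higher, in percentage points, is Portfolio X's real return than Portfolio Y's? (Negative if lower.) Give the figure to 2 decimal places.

-1.83

Portfolio X real return: 1.1082/1.0386 − 1 = 6.701%.
Portfolio Y real return: 1.141/1.0513 − 1 = 8.532%.
Difference: 6.701 − 8.532 = -1.831 pp.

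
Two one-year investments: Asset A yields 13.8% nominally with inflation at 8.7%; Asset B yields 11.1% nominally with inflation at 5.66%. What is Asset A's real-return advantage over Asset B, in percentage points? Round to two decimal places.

Asset A real return: 1.138/1.087 − 1 = 4.692%.
Asset B real return: 1.111/1.0566 − 1 = 5.149%.
Difference: 4.692 − 5.149 = -0.457 pp.

-0.46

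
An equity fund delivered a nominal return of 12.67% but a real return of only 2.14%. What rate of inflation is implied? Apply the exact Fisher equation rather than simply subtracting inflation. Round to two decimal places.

10.31%

From (1+r_nom) = (1+r_real)(1+π), we get 1+π = (1 + 12.67%)/(1 + 2.14%) = 1.1267/1.0214 ≈ 1.10309.
So π ≈ 10.3094%.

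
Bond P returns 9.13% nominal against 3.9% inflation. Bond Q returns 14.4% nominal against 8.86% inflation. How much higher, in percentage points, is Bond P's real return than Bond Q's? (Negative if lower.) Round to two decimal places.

-0.06

Bond P real return: 1.0913/1.039 − 1 = 5.034%.
Bond Q real return: 1.144/1.0886 − 1 = 5.089%.
Difference: 5.034 − 5.089 = -0.055 pp.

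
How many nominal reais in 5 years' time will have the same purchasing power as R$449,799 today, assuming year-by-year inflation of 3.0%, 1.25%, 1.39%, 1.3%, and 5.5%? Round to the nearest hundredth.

Cumulative price-level factor: 1.030 × 1.0125 × 1.0139 × 1.013 × 1.055 ≈ 1.1300282082.
The nominal amount required is R$449,799 scaled up by that factor.

R$508,285.56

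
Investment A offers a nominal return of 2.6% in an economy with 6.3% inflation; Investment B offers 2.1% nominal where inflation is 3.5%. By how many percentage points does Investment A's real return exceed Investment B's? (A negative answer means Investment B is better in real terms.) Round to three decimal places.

Investment A real return: 1.026/1.063 − 1 = -3.4807%.
Investment B real return: 1.021/1.035 − 1 = -1.3527%.
Difference: -3.4807 − (-1.3527) = -2.1280 pp.

-2.128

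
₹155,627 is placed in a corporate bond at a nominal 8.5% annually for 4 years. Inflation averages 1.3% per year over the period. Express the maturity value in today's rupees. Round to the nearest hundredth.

Nominal value at maturity: ₹155,627 × (1 + 8.5%)^4 ≈ ₹215,677.03.
Price-level factor over 4 years: (1 + 1.3%)^4 ≈ 1.0530228166.
Dividing the nominal maturity value by the price-level factor gives the value in today's money.

₹204,817.05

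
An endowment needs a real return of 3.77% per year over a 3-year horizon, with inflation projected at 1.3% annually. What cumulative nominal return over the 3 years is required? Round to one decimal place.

16.2%

Required annual nominal rate: (1+3.77%)(1+1.3%) − 1 = 5.11901%.
Cumulative over 3 years: (1 + 0.0511901)^3 − 1 ≈ 0.16157.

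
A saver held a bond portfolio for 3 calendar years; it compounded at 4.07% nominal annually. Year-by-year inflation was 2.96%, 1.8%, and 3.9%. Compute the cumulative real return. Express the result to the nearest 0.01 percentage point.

3.50%

Cumulative inflation factor: 1.0296 × 1.018 × 1.039 ≈ 1.08901.
Nominal growth factor: 1.12714. Real growth factor = 1.12714 / 1.08901 ≈ 1.03501.
Total real return ≈ 3.5011%.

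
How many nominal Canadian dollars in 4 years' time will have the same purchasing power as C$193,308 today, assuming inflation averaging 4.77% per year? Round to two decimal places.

Cumulative price-level factor: (1+4.77%)^4 ≈ 1.2048910423.
The nominal amount required is C$193,308 scaled up by that factor.

C$232,915.08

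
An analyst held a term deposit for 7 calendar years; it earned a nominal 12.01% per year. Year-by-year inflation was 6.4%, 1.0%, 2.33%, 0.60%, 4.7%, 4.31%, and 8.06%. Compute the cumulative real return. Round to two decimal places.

Cumulative inflation factor: 1.064 × 1.010 × 1.0233 × 1.0060 × 1.047 × 1.0431 × 1.0806 ≈ 1.30557.
Nominal growth factor: 2.21206. Real growth factor = 2.21206 / 1.30557 ≈ 1.69432.
Total real return ≈ 69.4322%.

69.43%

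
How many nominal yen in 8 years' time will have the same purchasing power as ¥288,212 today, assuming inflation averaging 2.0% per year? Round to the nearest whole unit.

Cumulative price-level factor: (1+2.0%)^8 ≈ 1.1716593810.
Multiplying ¥288,212 by the price-level factor gives the future nominal sum.

¥337,686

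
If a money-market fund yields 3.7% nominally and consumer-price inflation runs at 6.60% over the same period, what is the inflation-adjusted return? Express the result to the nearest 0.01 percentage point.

Real return via the Fisher equation: (1 + 3.7%)/(1 + 6.60%) − 1 = 1.037/1.0660 − 1 ≈ -0.02720.

-2.72%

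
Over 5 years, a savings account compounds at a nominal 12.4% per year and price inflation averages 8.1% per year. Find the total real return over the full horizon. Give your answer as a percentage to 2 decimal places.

The annual real rate is (1+12.4%)/(1+8.1%) − 1 = 3.9778%.
Compounded over 5 years: (1 + 0.039778)^5 − 1 ≈ 0.21535.

21.54%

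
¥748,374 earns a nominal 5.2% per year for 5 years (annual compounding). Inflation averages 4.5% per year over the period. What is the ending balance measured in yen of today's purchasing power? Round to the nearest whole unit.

¥773,777

Nominal value at maturity: ¥748,374 × (1 + 5.2%)^5 ≈ ¥964,267.
Price-level factor over 5 years: (1 + 4.5%)^5 ≈ 1.2461819377.
Dividing the nominal maturity value by the price-level factor gives the value in today's money.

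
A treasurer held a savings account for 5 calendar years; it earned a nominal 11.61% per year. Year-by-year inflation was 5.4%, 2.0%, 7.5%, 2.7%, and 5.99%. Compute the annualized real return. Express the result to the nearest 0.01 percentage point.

6.60%

Cumulative inflation factor: 1.054 × 1.020 × 1.075 × 1.027 × 1.0599 ≈ 1.25801.
Nominal growth factor: 1.73187. Real growth factor = 1.73187 / 1.25801 ≈ 1.37667.
Annualized: 1.37667^(1/5) − 1 ≈ 0.06602.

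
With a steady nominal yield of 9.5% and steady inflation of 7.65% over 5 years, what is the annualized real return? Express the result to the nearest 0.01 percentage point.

With constant rates the annual real return is the same each year: (1+9.5%)/(1+7.65%) − 1 = 0.01719.

1.72%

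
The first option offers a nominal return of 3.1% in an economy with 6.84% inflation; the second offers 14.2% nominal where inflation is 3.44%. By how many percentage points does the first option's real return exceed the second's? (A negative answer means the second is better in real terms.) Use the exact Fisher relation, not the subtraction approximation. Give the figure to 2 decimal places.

The first option real return: 1.031/1.0684 − 1 = -3.501%.
The second real return: 1.142/1.0344 − 1 = 10.402%.
Difference: -3.501 − 10.402 = -13.903 pp.

-13.90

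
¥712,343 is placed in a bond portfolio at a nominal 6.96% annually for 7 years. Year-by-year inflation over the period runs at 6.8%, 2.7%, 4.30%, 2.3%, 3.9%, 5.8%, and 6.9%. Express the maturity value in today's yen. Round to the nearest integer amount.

¥829,580

Nominal value at maturity: ¥712,343 × (1 + 6.96%)^7 ≈ ¥1,140,877.
Price-level factor over 7 years: 1.068 × 1.027 × 1.0430 × 1.023 × 1.039 × 1.058 × 1.069 ≈ 1.3752465334.
Dividing the nominal maturity value by the price-level factor gives the value in today's money.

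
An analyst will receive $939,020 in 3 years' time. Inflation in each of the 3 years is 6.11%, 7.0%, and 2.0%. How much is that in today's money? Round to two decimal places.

$810,838.90

Price-level factor over 3 years: 1.0611 × 1.070 × 1.020 = 1.15808454.
Purchasing power today: $939,020 divided by that factor.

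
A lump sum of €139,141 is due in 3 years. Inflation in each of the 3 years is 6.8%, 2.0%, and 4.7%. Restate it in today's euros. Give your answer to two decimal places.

Price-level factor over 3 years: 1.068 × 1.020 × 1.047 = 1.14055992.
Purchasing power today: €139,141 divided by that factor.

€121,993.59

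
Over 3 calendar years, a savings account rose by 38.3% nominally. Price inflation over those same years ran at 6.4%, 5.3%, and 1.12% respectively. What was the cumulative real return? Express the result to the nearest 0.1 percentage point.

22.1%

Cumulative inflation factor: 1.064 × 1.053 × 1.0112 ≈ 1.13294.
Nominal growth factor: 1.38300. Real growth factor = 1.38300 / 1.13294 ≈ 1.22072.
Total real return ≈ 22.0717%.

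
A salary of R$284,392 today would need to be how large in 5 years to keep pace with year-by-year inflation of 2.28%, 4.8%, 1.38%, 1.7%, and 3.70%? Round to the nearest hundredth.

R$325,927.78

Cumulative price-level factor: 1.0228 × 1.048 × 1.0138 × 1.017 × 1.0370 ≈ 1.1460511419.
The nominal amount required is R$284,392 scaled up by that factor.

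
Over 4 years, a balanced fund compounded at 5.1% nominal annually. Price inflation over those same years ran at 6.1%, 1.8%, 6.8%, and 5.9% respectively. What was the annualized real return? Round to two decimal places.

-0.03%

Cumulative inflation factor: 1.061 × 1.018 × 1.068 × 1.059 ≈ 1.22160.
Nominal growth factor: 1.22014. Real growth factor = 1.22014 / 1.22160 ≈ 0.99880.
Annualized: 0.99880^(1/4) − 1 ≈ -0.00030.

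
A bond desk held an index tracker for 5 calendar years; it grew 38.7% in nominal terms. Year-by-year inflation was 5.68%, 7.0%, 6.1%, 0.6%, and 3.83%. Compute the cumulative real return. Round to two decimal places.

10.68%

Cumulative inflation factor: 1.0568 × 1.070 × 1.061 × 1.006 × 1.0383 ≈ 1.25318.
Nominal growth factor: 1.38700. Real growth factor = 1.38700 / 1.25318 ≈ 1.10679.
Total real return ≈ 10.6786%.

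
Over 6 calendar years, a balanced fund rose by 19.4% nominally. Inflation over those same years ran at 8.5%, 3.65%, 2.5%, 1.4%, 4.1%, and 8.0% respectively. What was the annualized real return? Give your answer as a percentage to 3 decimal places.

-1.585%

Cumulative inflation factor: 1.085 × 1.0365 × 1.025 × 1.014 × 1.041 × 1.080 ≈ 1.31412.
Nominal growth factor: 1.19400. Real growth factor = 1.19400 / 1.31412 ≈ 0.90859.
Annualized: 0.90859^(1/6) − 1 ≈ -0.01585.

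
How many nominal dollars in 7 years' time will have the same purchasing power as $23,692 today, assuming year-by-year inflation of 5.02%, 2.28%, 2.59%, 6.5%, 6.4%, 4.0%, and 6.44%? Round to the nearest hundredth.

$32,749.07

Cumulative price-level factor: 1.0502 × 1.0228 × 1.0259 × 1.065 × 1.064 × 1.040 × 1.0644 ≈ 1.3822837548.
The nominal amount required is $23,692 scaled up by that factor.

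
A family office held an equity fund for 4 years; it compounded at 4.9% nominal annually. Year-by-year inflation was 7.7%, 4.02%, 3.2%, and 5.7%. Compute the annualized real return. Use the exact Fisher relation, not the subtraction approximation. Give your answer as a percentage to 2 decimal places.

Cumulative inflation factor: 1.077 × 1.0402 × 1.032 × 1.057 ≈ 1.22205.
Nominal growth factor: 1.21088. Real growth factor = 1.21088 / 1.22205 ≈ 0.99087.
Annualized: 0.99087^(1/4) − 1 ≈ -0.00229.

-0.23%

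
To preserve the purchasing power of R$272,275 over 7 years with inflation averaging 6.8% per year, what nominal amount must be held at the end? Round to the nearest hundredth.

Cumulative price-level factor: (1+6.8%)^7 ≈ 1.5848886996.
The nominal amount required is R$272,275 scaled up by that factor.

R$431,525.57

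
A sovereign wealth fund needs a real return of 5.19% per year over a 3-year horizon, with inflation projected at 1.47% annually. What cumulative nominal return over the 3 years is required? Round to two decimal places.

Required annual nominal rate: (1+5.19%)(1+1.47%) − 1 = 6.736293%.
Cumulative over 3 years: (1 + 0.06736293)^3 − 1 ≈ 0.21601.

21.60%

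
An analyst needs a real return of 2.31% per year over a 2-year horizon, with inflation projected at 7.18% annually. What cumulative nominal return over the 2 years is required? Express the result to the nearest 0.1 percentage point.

20.2%

Required annual nominal rate: (1+2.31%)(1+7.18%) − 1 = 9.655858%.
Cumulative over 2 years: (1 + 0.09655858)^2 − 1 ≈ 0.20244.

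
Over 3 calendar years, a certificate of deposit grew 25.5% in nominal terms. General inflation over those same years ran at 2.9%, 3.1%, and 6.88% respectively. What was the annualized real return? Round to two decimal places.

Cumulative inflation factor: 1.029 × 1.031 × 1.0688 ≈ 1.13389.
Nominal growth factor: 1.25500. Real growth factor = 1.25500 / 1.13389 ≈ 1.10681.
Annualized: 1.10681^(1/3) − 1 ≈ 0.03441.

3.44%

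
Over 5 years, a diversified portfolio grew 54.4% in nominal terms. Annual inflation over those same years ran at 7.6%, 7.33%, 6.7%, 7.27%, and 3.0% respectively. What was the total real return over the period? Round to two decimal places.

13.41%

Cumulative inflation factor: 1.076 × 1.0733 × 1.067 × 1.0727 × 1.030 ≈ 1.36149.
Nominal growth factor: 1.54400. Real growth factor = 1.54400 / 1.36149 ≈ 1.13405.
Total real return ≈ 13.4055%.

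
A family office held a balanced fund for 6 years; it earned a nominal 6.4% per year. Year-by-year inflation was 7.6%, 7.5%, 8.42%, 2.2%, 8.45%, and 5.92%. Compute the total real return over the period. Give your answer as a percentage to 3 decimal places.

Cumulative inflation factor: 1.076 × 1.075 × 1.0842 × 1.022 × 1.0845 × 1.0592 ≈ 1.47227.
Nominal growth factor: 1.45094. Real growth factor = 1.45094 / 1.47227 ≈ 0.98551.
Total real return ≈ -1.4490%.

-1.449%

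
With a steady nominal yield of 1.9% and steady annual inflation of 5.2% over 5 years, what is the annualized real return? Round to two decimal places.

-3.14%

With constant rates the annual real return is the same each year: (1+1.9%)/(1+5.2%) − 1 = -0.03137.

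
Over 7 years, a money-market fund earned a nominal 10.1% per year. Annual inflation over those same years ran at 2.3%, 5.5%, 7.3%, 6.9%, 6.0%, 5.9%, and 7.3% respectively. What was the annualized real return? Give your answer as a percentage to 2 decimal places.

3.99%

Cumulative inflation factor: 1.023 × 1.055 × 1.073 × 1.069 × 1.060 × 1.059 × 1.073 ≈ 1.49110.
Nominal growth factor: 1.96115. Real growth factor = 1.96115 / 1.49110 ≈ 1.31524.
Annualized: 1.31524^(1/7) − 1 ≈ 0.03992.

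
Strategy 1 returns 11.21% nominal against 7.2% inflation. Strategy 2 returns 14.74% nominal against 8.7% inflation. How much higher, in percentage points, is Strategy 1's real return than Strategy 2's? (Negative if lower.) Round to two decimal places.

Strategy 1 real return: 1.1121/1.072 − 1 = 3.741%.
Strategy 2 real return: 1.1474/1.087 − 1 = 5.557%.
Difference: 3.741 − 5.557 = -1.816 pp.

-1.82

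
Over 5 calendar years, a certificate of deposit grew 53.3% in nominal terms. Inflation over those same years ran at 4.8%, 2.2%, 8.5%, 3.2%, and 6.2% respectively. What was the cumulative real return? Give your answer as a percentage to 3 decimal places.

Cumulative inflation factor: 1.048 × 1.022 × 1.085 × 1.032 × 1.062 ≈ 1.27364.
Nominal growth factor: 1.53300. Real growth factor = 1.53300 / 1.27364 ≈ 1.20364.
Total real return ≈ 20.3638%.

20.364%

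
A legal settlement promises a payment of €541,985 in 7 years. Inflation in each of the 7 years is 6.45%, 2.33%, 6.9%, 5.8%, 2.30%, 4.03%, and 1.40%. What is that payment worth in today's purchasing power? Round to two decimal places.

Price-level factor over 7 years: 1.0645 × 1.0233 × 1.069 × 1.058 × 1.0230 × 1.0403 × 1.0140 ≈ 1.3294873212.
Purchasing power today: €541,985 divided by that factor.

€407,664.66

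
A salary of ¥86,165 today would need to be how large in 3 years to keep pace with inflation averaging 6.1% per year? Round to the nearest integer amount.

¥102,915

Cumulative price-level factor: (1+6.1%)^3 = 1.194389981.
Multiplying ¥86,165 by the price-level factor gives the future nominal sum.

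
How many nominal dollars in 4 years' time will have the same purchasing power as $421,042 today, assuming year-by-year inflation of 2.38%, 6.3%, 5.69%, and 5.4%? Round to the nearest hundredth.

$510,444.25

Cumulative price-level factor: 1.0238 × 1.063 × 1.0569 × 1.054 ≈ 1.2123357122.
Multiplying $421,042 by the price-level factor gives the future nominal sum.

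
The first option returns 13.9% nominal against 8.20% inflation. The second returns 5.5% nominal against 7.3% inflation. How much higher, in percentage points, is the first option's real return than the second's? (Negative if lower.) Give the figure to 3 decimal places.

6.946

The first option real return: 1.139/1.0820 − 1 = 5.2680%.
The second real return: 1.055/1.073 − 1 = -1.6775%.
Difference: 5.2680 − (-1.6775) = 6.9455 pp.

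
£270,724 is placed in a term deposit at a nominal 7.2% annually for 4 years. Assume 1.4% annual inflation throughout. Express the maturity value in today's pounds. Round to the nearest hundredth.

Nominal value at maturity: £270,724 × (1 + 7.2%)^4 ≈ £357,524.58.
Price-level factor over 4 years: (1 + 1.4%)^4 ≈ 1.0571870144.
Dividing the nominal maturity value by the price-level factor gives the value in today's money.

£338,184.80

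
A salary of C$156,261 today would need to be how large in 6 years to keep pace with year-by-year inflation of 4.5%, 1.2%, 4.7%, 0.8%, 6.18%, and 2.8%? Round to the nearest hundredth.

C$190,366.47

Cumulative price-level factor: 1.045 × 1.012 × 1.047 × 1.008 × 1.0618 × 1.028 ≈ 1.2182596282.
Multiplying C$156,261 by the price-level factor gives the future nominal sum.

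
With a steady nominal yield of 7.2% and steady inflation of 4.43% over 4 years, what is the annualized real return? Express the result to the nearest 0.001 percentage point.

2.652%

With constant rates the annual real return is the same each year: (1+7.2%)/(1+4.43%) − 1 = 0.02652.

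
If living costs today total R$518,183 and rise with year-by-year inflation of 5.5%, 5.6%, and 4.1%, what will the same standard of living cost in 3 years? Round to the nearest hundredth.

R$600,966.51

Cumulative price-level factor: 1.055 × 1.056 × 1.041 = 1.15975728.
Multiplying R$518,183 by the price-level factor gives the future nominal sum.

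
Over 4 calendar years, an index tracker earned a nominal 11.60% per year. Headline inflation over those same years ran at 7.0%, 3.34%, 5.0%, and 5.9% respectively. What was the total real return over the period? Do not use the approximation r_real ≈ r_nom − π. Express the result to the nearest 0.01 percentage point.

Cumulative inflation factor: 1.070 × 1.0334 × 1.050 × 1.059 ≈ 1.22953.
Nominal growth factor: 1.55116. Real growth factor = 1.55116 / 1.22953 ≈ 1.26159.
Total real return ≈ 26.1593%.

26.16%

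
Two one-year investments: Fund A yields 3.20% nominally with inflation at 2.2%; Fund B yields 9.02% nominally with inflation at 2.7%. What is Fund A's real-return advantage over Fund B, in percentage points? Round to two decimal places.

-5.18

Fund A real return: 1.0320/1.022 − 1 = 0.978%.
Fund B real return: 1.0902/1.027 − 1 = 6.154%.
Difference: 0.978 − 6.154 = -5.176 pp.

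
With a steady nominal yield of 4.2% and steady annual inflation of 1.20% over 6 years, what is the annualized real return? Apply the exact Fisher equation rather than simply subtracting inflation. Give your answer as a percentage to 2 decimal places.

2.96%

With constant rates the annual real return is the same each year: (1+4.2%)/(1+1.20%) − 1 = 0.02964.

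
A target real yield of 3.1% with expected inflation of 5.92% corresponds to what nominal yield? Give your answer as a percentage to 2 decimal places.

9.20%

By the Fisher equation, 1 + r_nom = (1 + 3.1%)(1 + 5.92%) = 1.031 × 1.0592 = 1.0920352.
So r_nom = 9.20352%.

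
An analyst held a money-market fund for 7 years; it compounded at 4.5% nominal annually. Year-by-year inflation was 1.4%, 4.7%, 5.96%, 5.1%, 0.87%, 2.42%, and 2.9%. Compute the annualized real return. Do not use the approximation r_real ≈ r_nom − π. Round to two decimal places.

1.14%

Cumulative inflation factor: 1.014 × 1.047 × 1.0596 × 1.051 × 1.0087 × 1.0242 × 1.029 ≈ 1.25687.
Nominal growth factor: 1.36086. Real growth factor = 1.36086 / 1.25687 ≈ 1.08274.
Annualized: 1.08274^(1/7) − 1 ≈ 0.01142.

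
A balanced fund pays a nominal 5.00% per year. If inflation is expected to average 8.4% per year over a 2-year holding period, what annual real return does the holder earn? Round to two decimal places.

With constant rates the annual real return is the same each year: (1+5.00%)/(1+8.4%) − 1 = -0.03137.

-3.14%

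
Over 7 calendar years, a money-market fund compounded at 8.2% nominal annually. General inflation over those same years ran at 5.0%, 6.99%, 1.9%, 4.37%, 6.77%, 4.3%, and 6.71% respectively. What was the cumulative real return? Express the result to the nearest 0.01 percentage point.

22.28%

Cumulative inflation factor: 1.050 × 1.0699 × 1.019 × 1.0437 × 1.0677 × 1.043 × 1.0671 ≈ 1.41978.
Nominal growth factor: 1.73616. Real growth factor = 1.73616 / 1.41978 ≈ 1.22284.
Total real return ≈ 22.2840%.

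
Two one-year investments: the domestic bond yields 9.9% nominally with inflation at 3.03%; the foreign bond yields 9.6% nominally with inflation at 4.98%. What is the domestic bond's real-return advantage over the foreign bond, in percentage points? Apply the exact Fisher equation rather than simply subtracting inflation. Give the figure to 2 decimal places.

The domestic bond real return: 1.099/1.0303 − 1 = 6.668%.
The foreign bond real return: 1.096/1.0498 − 1 = 4.401%.
Difference: 6.668 − 4.401 = 2.267 pp.

2.27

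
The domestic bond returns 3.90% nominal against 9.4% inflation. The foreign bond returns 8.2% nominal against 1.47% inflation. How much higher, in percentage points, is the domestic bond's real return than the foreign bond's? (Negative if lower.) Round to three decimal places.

The domestic bond real return: 1.0390/1.094 − 1 = -5.0274%.
The foreign bond real return: 1.082/1.0147 − 1 = 6.6325%.
Difference: -5.0274 − 6.6325 = -11.6599 pp.

-11.660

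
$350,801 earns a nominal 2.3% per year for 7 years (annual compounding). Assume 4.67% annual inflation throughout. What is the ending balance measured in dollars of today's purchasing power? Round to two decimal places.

Nominal value at maturity: $350,801 × (1 + 2.3%)^7 ≈ $411,329.88.
Price-level factor over 7 years: (1 + 4.67%)^7 ≈ 1.3764345621.
Dividing the nominal maturity value by the price-level factor gives the value in today's money.

$298,837.22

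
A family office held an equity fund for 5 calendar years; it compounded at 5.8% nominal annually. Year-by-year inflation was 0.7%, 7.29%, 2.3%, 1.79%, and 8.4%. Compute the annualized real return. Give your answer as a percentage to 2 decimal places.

Cumulative inflation factor: 1.007 × 1.0729 × 1.023 × 1.0179 × 1.084 ≈ 1.21955.
Nominal growth factor: 1.32565. Real growth factor = 1.32565 / 1.21955 ≈ 1.08700.
Annualized: 1.08700^(1/5) − 1 ≈ 0.01682.

1.68%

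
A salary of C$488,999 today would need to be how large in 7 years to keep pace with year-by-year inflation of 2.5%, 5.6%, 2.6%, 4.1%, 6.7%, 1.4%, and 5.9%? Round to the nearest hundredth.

Cumulative price-level factor: 1.025 × 1.056 × 1.026 × 1.041 × 1.067 × 1.014 × 1.059 ≈ 1.3245983460.
The nominal amount required is C$488,999 scaled up by that factor.

C$647,727.27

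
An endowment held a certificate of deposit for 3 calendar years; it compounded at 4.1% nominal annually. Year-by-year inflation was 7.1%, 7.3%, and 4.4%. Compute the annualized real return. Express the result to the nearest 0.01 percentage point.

-2.03%

Cumulative inflation factor: 1.071 × 1.073 × 1.044 ≈ 1.19975.
Nominal growth factor: 1.12811. Real growth factor = 1.12811 / 1.19975 ≈ 0.94029.
Annualized: 0.94029^(1/3) − 1 ≈ -0.02031.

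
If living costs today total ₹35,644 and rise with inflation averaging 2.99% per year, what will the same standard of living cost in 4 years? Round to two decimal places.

Cumulative price-level factor: (1+2.99%)^4 ≈ 1.1250717828.
Multiplying ₹35,644 by the price-level factor gives the future nominal sum.

₹40,102.06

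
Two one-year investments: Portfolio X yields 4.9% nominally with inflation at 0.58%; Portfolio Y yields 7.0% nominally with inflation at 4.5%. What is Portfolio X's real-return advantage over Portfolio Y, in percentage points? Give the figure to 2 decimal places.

1.90

Portfolio X real return: 1.049/1.0058 − 1 = 4.295%.
Portfolio Y real return: 1.070/1.045 − 1 = 2.392%.
Difference: 4.295 − 2.392 = 1.903 pp.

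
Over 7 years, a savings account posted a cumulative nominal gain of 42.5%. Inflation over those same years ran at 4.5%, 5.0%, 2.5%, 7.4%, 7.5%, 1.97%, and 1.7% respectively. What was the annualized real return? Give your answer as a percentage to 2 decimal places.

Cumulative inflation factor: 1.045 × 1.050 × 1.025 × 1.074 × 1.075 × 1.0197 × 1.017 ≈ 1.34659.
Nominal growth factor: 1.42500. Real growth factor = 1.42500 / 1.34659 ≈ 1.05823.
Annualized: 1.05823^(1/7) − 1 ≈ 0.00812.

0.81%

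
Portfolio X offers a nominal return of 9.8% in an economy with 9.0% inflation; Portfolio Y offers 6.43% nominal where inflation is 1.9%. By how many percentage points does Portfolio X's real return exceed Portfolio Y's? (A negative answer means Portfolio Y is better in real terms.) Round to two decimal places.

Portfolio X real return: 1.098/1.090 − 1 = 0.734%.
Portfolio Y real return: 1.0643/1.019 − 1 = 4.446%.
Difference: 0.734 − 4.446 = -3.712 pp.

-3.71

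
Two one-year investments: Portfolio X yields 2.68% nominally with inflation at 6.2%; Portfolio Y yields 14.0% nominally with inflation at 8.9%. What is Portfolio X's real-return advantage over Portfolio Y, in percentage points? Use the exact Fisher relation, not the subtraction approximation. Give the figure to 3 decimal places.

-7.998

Portfolio X real return: 1.0268/1.062 − 1 = -3.3145%.
Portfolio Y real return: 1.140/1.089 − 1 = 4.6832%.
Difference: -3.3145 − 4.6832 = -7.9977 pp.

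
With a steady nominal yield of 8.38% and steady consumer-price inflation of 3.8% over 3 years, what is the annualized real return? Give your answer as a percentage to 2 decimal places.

4.41%

With constant rates the annual real return is the same each year: (1+8.38%)/(1+3.8%) − 1 = 0.04412.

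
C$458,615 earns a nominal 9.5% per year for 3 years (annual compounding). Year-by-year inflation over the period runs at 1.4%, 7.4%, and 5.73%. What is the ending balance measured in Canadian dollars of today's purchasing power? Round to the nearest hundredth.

C$522,937.93

Nominal value at maturity: C$458,615 × (1 + 9.5%)^3 ≈ C$602,130.48.
Price-level factor over 3 years: 1.014 × 1.074 × 1.0573 = 1.1514377628.
The maturity value deflated by that factor is the answer in today's purchasing power.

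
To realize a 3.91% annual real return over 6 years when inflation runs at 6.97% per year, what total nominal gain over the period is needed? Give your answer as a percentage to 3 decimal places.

Required annual nominal rate: (1+3.91%)(1+6.97%) − 1 = 11.152527%.
Cumulative over 6 years: (1 + 0.11152527)^6 − 1 ≈ 0.88589.

88.589%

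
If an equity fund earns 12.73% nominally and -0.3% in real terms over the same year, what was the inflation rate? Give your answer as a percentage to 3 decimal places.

From (1+r_nom) = (1+r_real)(1+π), we get 1+π = (1 + 12.73%)/(1 − 0.3%) = 1.1273/0.997 ≈ 1.13069.
So π ≈ 13.0692%.

13.069%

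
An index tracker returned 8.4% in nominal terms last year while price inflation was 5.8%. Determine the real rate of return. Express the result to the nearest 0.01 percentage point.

Real return via the Fisher equation: (1 + 8.4%)/(1 + 5.8%) − 1 = 1.084/1.058 − 1 ≈ 0.02457.

2.46%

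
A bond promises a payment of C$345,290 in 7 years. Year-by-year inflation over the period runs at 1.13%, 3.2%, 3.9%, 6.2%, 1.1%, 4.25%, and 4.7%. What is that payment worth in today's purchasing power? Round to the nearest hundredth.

Price-level factor over 7 years: 1.0113 × 1.032 × 1.039 × 1.062 × 1.011 × 1.0425 × 1.047 ≈ 1.2707896521.
Purchasing power today: C$345,290 divided by that factor.

C$271,712.95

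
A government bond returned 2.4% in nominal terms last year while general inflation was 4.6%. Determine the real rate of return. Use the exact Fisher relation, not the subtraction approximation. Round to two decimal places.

-2.10%

Real return via the Fisher equation: (1 + 2.4%)/(1 + 4.6%) − 1 = 1.024/1.046 − 1 ≈ -0.02103.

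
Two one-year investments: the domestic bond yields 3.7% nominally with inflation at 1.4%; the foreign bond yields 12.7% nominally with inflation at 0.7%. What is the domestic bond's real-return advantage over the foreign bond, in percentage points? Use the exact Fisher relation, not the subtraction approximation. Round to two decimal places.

The domestic bond real return: 1.037/1.014 − 1 = 2.268%.
The foreign bond real return: 1.127/1.007 − 1 = 11.917%.
Difference: 2.268 − 11.917 = -9.649 pp.

-9.65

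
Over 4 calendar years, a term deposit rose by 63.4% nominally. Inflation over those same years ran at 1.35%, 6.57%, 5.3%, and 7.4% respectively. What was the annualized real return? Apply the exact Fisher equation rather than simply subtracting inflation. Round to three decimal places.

Cumulative inflation factor: 1.0135 × 1.0657 × 1.053 × 1.074 ≈ 1.22149.
Nominal growth factor: 1.63400. Real growth factor = 1.63400 / 1.22149 ≈ 1.33771.
Annualized: 1.33771^(1/4) − 1 ≈ 0.07545.

7.545%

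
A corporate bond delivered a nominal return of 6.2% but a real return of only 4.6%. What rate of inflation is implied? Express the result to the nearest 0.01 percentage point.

1.53%

From (1+r_nom) = (1+r_real)(1+π), we get 1+π = (1 + 6.2%)/(1 + 4.6%) = 1.062/1.046 ≈ 1.01530.
So π ≈ 1.5296%.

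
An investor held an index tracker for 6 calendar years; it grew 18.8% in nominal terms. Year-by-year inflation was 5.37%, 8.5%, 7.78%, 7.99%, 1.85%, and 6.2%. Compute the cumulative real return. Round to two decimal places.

-17.46%

Cumulative inflation factor: 1.0537 × 1.085 × 1.0778 × 1.0799 × 1.0185 × 1.062 ≈ 1.43931.
Nominal growth factor: 1.18800. Real growth factor = 1.18800 / 1.43931 ≈ 0.82540.
Total real return ≈ -17.4604%.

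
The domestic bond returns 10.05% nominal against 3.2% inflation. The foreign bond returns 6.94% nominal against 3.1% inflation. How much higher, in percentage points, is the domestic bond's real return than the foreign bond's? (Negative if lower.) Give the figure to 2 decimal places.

The domestic bond real return: 1.1005/1.032 − 1 = 6.638%.
The foreign bond real return: 1.0694/1.031 − 1 = 3.725%.
Difference: 6.638 − 3.725 = 2.913 pp.

2.91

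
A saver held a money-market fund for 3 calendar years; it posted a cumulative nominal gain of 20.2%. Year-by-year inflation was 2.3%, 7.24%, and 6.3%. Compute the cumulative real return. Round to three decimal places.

Cumulative inflation factor: 1.023 × 1.0724 × 1.063 ≈ 1.16618.
Nominal growth factor: 1.20200. Real growth factor = 1.20200 / 1.16618 ≈ 1.03072.
Total real return ≈ 3.0715%.

3.072%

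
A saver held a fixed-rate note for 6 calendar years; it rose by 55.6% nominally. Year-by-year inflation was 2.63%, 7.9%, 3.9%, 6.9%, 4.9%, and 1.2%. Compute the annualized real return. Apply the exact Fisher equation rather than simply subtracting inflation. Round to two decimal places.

2.97%

Cumulative inflation factor: 1.0263 × 1.079 × 1.039 × 1.069 × 1.049 × 1.012 ≈ 1.30570.
Nominal growth factor: 1.55600. Real growth factor = 1.55600 / 1.30570 ≈ 1.19169.
Annualized: 1.19169^(1/6) − 1 ≈ 0.02966.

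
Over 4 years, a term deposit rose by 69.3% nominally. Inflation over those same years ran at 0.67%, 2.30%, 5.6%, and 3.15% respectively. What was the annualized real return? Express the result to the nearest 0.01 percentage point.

10.84%

Cumulative inflation factor: 1.0067 × 1.0230 × 1.056 × 1.0315 ≈ 1.12178.
Nominal growth factor: 1.69300. Real growth factor = 1.69300 / 1.12178 ≈ 1.50920.
Annualized: 1.50920^(1/4) − 1 ≈ 0.10838.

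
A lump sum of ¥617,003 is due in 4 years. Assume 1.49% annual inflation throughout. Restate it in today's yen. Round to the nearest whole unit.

Price-level factor over 4 years: (1 + 1.49%)^4 ≈ 1.0609453411.
Purchasing power today: ¥617,003 divided by that factor.

¥581,560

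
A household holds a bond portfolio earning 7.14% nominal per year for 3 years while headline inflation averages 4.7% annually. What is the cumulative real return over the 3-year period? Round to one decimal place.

The annual real rate is (1+7.14%)/(1+4.7%) − 1 = 2.3305%.
Compounded over 3 years: (1 + 0.023305)^3 − 1 ≈ 0.07156.

7.2%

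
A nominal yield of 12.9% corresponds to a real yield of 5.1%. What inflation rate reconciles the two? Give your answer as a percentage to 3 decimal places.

From (1+r_nom) = (1+r_real)(1+π), we get 1+π = (1 + 12.9%)/(1 + 5.1%) = 1.129/1.051 ≈ 1.07422.
So π ≈ 7.4215%.

7.422%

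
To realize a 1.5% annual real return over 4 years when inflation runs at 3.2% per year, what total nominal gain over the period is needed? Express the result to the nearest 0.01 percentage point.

Required annual nominal rate: (1+1.5%)(1+3.2%) − 1 = 4.748%.
Cumulative over 4 years: (1 + 0.04748)^4 − 1 ≈ 0.20388.

20.39%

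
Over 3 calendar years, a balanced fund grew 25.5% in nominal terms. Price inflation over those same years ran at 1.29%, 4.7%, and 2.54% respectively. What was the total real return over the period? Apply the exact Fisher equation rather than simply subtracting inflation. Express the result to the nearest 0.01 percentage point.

15.41%

Cumulative inflation factor: 1.0129 × 1.047 × 1.0254 ≈ 1.08744.
Nominal growth factor: 1.25500. Real growth factor = 1.25500 / 1.08744 ≈ 1.15408.
Total real return ≈ 15.4083%.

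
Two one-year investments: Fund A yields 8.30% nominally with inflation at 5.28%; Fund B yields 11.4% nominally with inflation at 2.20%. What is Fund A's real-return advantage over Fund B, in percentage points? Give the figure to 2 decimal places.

Fund A real return: 1.0830/1.0528 − 1 = 2.869%.
Fund B real return: 1.114/1.0220 − 1 = 9.002%.
Difference: 2.869 − 9.002 = -6.133 pp.

-6.13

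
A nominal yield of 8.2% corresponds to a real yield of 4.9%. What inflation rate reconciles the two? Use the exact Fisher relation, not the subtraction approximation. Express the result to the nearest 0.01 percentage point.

From (1+r_nom) = (1+r_real)(1+π), we get 1+π = (1 + 8.2%)/(1 + 4.9%) = 1.082/1.049 ≈ 1.03146.
So π ≈ 3.1459%.

3.15%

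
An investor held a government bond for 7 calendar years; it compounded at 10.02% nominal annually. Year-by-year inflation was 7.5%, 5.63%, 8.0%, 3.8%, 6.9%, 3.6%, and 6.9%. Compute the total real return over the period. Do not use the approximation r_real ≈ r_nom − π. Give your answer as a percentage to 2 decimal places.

Cumulative inflation factor: 1.075 × 1.0563 × 1.080 × 1.038 × 1.069 × 1.036 × 1.069 ≈ 1.50707.
Nominal growth factor: 1.95120. Real growth factor = 1.95120 / 1.50707 ≈ 1.29470.
Total real return ≈ 29.4701%.

29.47%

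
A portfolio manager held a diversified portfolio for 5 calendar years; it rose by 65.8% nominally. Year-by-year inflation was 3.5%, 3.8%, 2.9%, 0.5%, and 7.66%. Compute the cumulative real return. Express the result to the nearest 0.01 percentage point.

Cumulative inflation factor: 1.035 × 1.038 × 1.029 × 1.005 × 1.0766 ≈ 1.19612.
Nominal growth factor: 1.65800. Real growth factor = 1.65800 / 1.19612 ≈ 1.38615.
Total real return ≈ 38.6152%.

38.62%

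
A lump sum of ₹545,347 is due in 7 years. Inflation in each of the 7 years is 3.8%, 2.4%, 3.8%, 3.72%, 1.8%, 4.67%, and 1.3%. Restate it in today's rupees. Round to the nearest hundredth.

Price-level factor over 7 years: 1.038 × 1.024 × 1.038 × 1.0372 × 1.018 × 1.0467 × 1.013 ≈ 1.2351981123.
Purchasing power today: ₹545,347 divided by that factor.

₹441,505.69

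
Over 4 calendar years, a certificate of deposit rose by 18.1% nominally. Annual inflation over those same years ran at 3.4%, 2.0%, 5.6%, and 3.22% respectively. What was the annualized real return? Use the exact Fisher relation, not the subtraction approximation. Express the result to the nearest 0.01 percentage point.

0.68%

Cumulative inflation factor: 1.034 × 1.020 × 1.056 × 1.0322 ≈ 1.14960.
Nominal growth factor: 1.18100. Real growth factor = 1.18100 / 1.14960 ≈ 1.02731.
Annualized: 1.02731^(1/4) − 1 ≈ 0.00676.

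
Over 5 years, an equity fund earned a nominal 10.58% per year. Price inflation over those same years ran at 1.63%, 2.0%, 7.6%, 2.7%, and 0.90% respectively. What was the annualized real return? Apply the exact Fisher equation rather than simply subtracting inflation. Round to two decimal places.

Cumulative inflation factor: 1.0163 × 1.020 × 1.076 × 1.027 × 1.0090 ≈ 1.15584.
Nominal growth factor: 1.65342. Real growth factor = 1.65342 / 1.15584 ≈ 1.43050.
Annualized: 1.43050^(1/5) − 1 ≈ 0.07423.

7.42%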